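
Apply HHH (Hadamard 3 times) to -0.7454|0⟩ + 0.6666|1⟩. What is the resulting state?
-0.05572|0⟩ - 0.9984|1⟩

H² = I, so H^3 = H: a single Hadamard. With (a, b) = (-0.7454, 0.6666), H gives ((a + b)/√2, (a − b)/√2) = (-0.05572, -0.9984).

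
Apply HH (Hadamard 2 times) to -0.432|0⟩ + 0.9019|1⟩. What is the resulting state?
-0.432|0⟩ + 0.9019|1⟩

H² = I, so an even number of Hadamards cancels: H^2 = I and the state is unchanged.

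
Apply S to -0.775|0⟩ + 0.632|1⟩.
-0.775|0⟩ + 0.632i|1⟩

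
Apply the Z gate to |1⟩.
-|1⟩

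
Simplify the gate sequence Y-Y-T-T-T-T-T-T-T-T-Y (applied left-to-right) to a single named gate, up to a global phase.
Y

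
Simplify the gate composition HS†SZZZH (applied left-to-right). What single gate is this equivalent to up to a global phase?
X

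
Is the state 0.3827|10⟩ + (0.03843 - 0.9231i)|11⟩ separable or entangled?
Separable

Writing the state as a|00⟩ + b|01⟩ + c|10⟩ + d|11⟩, it is a product state iff ad − bc = 0.
Here (a, b, c, d) = (0, 0, 0.3827, (0.03843 - 0.9231i)): ad − bc = (0)(0.03843 - 0.9231i) − (0)(0.3827) = 0, so the state is separable.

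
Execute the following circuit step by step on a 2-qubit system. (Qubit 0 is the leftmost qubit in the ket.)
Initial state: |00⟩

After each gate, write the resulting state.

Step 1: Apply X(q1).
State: |01⟩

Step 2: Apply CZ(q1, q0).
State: |01⟩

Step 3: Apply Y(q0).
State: i|11⟩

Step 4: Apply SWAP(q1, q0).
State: i|11⟩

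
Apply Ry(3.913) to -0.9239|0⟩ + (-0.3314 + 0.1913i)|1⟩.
(0.6546 - 0.1772i)|0⟩ + (-0.7313 - 0.07197i)|1⟩

Ry(3.913) = [[cos(θ/2), −sin(θ/2)], [sin(θ/2), cos(θ/2)]]; θ = 3.913, cos(θ/2) ≈ -0.376211, sin(θ/2) ≈ 0.926534.
With a = amp(|0⟩) = -0.9239 and b = amp(|1⟩) = (-0.3314 + 0.1913i):
new amp(|0⟩) = (-0.376211)·a + (-0.926534)·b = (0.6546 - 0.1772i)
new amp(|1⟩) = (0.926534)·a + (-0.376211)·b = (-0.7313 - 0.07197i)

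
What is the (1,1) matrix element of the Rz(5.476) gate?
(-0.9197 + 0.3927i)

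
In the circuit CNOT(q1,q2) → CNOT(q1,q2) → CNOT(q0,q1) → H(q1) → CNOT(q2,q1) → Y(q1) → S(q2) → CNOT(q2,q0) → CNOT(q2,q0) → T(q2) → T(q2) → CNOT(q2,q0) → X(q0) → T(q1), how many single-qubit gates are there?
7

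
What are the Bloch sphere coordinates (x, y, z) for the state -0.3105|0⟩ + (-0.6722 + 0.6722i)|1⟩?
(0.4174, -0.4174, -0.8073)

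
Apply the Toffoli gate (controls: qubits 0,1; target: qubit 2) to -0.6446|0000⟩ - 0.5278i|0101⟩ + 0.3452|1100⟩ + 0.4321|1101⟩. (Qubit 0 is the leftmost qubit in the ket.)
-0.6446|0000⟩ - 0.5278i|0101⟩ + 0.3452|1110⟩ + 0.4321|1111⟩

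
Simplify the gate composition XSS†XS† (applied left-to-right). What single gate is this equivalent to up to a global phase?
S†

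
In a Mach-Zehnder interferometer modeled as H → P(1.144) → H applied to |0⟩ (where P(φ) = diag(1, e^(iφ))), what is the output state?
(0.707 + 0.4551i)|0⟩ + (0.293 - 0.4551i)|1⟩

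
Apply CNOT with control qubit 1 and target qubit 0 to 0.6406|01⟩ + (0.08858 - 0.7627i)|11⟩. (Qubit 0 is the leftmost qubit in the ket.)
(0.08858 - 0.7627i)|01⟩ + 0.6406|11⟩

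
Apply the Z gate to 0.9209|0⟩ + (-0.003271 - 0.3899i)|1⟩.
0.9209|0⟩ + (0.003271 + 0.3899i)|1⟩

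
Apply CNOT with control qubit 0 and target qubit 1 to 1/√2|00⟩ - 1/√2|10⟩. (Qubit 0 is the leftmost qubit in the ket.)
1/√2|00⟩ - 1/√2|11⟩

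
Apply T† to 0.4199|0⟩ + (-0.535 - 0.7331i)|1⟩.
0.4199|0⟩ + (-0.8967 - 0.1401i)|1⟩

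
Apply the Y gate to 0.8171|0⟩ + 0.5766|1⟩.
-0.5766i|0⟩ + 0.8171i|1⟩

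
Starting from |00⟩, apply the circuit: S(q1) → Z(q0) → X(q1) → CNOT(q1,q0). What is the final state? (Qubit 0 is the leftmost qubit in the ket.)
|11⟩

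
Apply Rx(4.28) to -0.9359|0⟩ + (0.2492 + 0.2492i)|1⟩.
(0.7143 - 0.2099i)|0⟩ + (-0.1343 + 0.654i)|1⟩

Rx(4.28) = [[cos(θ/2), −i·sin(θ/2)], [−i·sin(θ/2), cos(θ/2)]]; θ = 4.28, cos(θ/2) ≈ -0.538961, sin(θ/2) ≈ 0.84233.
With a = amp(|0⟩) = -0.9359 and b = amp(|1⟩) = (0.2492 + 0.2492i):
new amp(|0⟩) = (-0.538961)·a + (-0.84233i)·b = (0.7143 - 0.2099i)
new amp(|1⟩) = (-0.84233i)·a + (-0.538961)·b = (-0.1343 + 0.654i)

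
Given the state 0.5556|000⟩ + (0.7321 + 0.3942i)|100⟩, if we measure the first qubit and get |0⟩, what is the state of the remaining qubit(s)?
|00⟩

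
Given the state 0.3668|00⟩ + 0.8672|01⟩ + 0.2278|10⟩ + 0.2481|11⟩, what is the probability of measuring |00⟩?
0.1345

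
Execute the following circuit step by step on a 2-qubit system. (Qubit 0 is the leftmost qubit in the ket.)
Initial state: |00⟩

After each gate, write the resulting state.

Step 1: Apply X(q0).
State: |10⟩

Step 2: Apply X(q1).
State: |11⟩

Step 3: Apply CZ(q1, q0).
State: -|11⟩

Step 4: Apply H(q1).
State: -1/√2|10⟩ + 1/√2|11⟩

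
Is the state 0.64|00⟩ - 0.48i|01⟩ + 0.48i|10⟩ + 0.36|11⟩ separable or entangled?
Separable

Writing the state as a|00⟩ + b|01⟩ + c|10⟩ + d|11⟩, it is a product state iff ad − bc = 0.
Here (a, b, c, d) = (0.64, -0.48i, 0.48i, 0.36): ad − bc = (0.64)(0.36) − (-0.48i)(0.48i) = 0, so the state is separable.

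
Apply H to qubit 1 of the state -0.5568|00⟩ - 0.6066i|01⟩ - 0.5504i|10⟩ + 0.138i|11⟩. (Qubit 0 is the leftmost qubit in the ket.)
(-0.3937 - 0.4289i)|00⟩ + (-0.3937 + 0.4289i)|01⟩ - 0.2916i|10⟩ - 0.4868i|11⟩

H on qubit 1 mixes each pair of kets that differ only in qubit 1: amplitudes (a, b) of (|…0…⟩, |…1…⟩) become ((a + b)/√2, (a − b)/√2). Kets absent from the input have amplitude 0.
(|00⟩, |01⟩): (a, b) = (-0.5568, -0.6066i) → ((-0.3937 - 0.4289i), (-0.3937 + 0.4289i))
(|10⟩, |11⟩): (a, b) = (-0.5504i, 0.138i) → (-0.2916i, -0.4868i)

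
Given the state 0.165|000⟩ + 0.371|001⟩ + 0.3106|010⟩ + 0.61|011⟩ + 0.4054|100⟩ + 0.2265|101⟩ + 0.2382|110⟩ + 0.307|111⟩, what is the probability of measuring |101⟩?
0.0513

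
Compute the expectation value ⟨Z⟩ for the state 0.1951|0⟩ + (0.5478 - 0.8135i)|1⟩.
-0.9238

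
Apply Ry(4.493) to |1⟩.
-0.7803|0⟩ - 0.6254|1⟩

Ry(4.493) = [[cos(θ/2), −sin(θ/2)], [sin(θ/2), cos(θ/2)]]; θ = 4.493, cos(θ/2) ≈ -0.625447, sin(θ/2) ≈ 0.780267.
With a = amp(|0⟩) = 0 and b = amp(|1⟩) = 1:
new amp(|0⟩) = (-0.625447)·a + (-0.780267)·b = -0.7803
new amp(|1⟩) = (0.780267)·a + (-0.625447)·b = -0.6254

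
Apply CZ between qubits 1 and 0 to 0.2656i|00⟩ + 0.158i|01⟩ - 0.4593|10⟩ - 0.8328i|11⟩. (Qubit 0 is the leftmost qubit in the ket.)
0.2656i|00⟩ + 0.158i|01⟩ - 0.4593|10⟩ + 0.8328i|11⟩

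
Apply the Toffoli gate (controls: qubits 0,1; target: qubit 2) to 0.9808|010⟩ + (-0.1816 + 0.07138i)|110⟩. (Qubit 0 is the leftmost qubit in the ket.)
0.9808|010⟩ + (-0.1816 + 0.07138i)|111⟩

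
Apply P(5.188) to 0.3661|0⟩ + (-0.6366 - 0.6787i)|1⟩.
0.3661|0⟩ + (-0.8949 + 0.2552i)|1⟩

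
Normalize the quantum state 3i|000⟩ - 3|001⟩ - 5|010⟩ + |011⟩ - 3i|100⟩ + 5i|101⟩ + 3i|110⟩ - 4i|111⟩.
0.2956i|000⟩ - 0.2956|001⟩ - 0.4927|010⟩ + 0.09853|011⟩ - 0.2956i|100⟩ + 0.4927i|101⟩ + 0.2956i|110⟩ - 0.3941i|111⟩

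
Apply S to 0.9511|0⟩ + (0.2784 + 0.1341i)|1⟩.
0.9511|0⟩ + (-0.1341 + 0.2784i)|1⟩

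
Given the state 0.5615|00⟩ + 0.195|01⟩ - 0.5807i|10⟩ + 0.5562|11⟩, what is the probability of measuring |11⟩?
0.3094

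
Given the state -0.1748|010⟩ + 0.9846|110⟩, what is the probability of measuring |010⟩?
0.03056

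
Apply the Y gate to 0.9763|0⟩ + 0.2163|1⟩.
-0.2163i|0⟩ + 0.9763i|1⟩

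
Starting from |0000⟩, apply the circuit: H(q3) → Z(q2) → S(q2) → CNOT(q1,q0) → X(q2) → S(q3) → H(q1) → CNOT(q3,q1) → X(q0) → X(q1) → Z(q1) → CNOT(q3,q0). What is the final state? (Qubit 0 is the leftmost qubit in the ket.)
(1/2)i|0011⟩ - (1/2)i|0111⟩ + 1/2|1010⟩ - 1/2|1110⟩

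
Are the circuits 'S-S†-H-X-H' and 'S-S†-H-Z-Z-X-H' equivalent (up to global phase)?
Yes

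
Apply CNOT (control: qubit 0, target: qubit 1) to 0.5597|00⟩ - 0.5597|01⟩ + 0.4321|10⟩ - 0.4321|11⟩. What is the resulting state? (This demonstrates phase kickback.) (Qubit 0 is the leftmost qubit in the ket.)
0.5597|00⟩ - 0.5597|01⟩ - 0.4321|10⟩ + 0.4321|11⟩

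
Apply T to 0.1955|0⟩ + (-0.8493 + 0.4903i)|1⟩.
0.1955|0⟩ + (-0.9472 - 0.2539i)|1⟩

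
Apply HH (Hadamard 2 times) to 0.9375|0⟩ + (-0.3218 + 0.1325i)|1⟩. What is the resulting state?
0.9375|0⟩ + (-0.3218 + 0.1325i)|1⟩

H² = I, so an even number of Hadamards cancels: H^2 = I and the state is unchanged.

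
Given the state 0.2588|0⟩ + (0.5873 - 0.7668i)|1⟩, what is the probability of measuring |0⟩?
0.06698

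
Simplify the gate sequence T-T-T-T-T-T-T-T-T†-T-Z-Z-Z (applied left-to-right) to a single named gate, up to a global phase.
Z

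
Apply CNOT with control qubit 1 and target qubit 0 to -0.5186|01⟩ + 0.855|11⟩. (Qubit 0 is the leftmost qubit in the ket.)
0.855|01⟩ - 0.5186|11⟩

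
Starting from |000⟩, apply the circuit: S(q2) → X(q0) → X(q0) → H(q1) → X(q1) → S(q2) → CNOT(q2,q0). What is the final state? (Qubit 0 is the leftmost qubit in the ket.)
1/√2|000⟩ + 1/√2|010⟩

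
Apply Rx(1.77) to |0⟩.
0.6333|0⟩ - 0.7739i|1⟩

Rx(1.77) = [[cos(θ/2), −i·sin(θ/2)], [−i·sin(θ/2), cos(θ/2)]]; θ = 1.77, cos(θ/2) ≈ 0.63329, sin(θ/2) ≈ 0.773915.
With a = amp(|0⟩) = 1 and b = amp(|1⟩) = 0:
new amp(|0⟩) = (0.63329)·a + (-0.773915i)·b = 0.6333
new amp(|1⟩) = (-0.773915i)·a + (0.63329)·b = -0.7739i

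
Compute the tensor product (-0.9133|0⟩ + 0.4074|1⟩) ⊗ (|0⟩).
-0.9133|00⟩ + 0.4074|10⟩

amp(|b₁b₂…⟩) = product of the factor amplitudes for bits b₁, b₂, …; only kets whose every factor amplitude is nonzero survive.
|00⟩: (-0.9133)(1) = -0.9133
|10⟩: (0.4074)(1) = 0.4074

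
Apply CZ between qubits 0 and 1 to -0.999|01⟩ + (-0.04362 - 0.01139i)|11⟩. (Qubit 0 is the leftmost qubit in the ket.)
-0.999|01⟩ + (0.04362 + 0.01139i)|11⟩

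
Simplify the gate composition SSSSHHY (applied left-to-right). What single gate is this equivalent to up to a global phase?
Y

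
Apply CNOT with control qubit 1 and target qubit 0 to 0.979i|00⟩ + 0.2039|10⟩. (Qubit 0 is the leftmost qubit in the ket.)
0.979i|00⟩ + 0.2039|10⟩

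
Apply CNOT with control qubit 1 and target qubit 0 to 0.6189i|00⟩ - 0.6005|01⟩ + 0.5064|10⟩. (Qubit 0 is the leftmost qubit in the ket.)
0.6189i|00⟩ + 0.5064|10⟩ - 0.6005|11⟩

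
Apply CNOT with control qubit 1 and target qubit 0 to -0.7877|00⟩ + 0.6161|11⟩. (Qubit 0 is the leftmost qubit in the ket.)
-0.7877|00⟩ + 0.6161|01⟩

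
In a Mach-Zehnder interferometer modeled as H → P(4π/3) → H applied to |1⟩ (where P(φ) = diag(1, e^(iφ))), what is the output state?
(0.75 + 0.433i)|0⟩ + (0.25 - 0.433i)|1⟩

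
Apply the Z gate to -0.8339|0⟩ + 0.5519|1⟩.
-0.8339|0⟩ - 0.5519|1⟩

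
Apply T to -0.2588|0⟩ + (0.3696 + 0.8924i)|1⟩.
-0.2588|0⟩ + (-0.3697 + 0.8924i)|1⟩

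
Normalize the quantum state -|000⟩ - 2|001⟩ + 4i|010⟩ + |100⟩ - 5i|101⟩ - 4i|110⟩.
-0.126|000⟩ - 0.252|001⟩ + 0.504i|010⟩ + 0.126|100⟩ - 0.6299i|101⟩ - 0.504i|110⟩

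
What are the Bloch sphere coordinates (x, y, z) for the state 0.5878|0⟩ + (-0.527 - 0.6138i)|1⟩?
(-0.6195, -0.7216, -0.309)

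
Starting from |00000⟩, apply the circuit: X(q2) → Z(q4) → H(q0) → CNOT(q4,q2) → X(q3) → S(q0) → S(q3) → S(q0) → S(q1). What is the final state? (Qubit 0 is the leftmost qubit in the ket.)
(1/√2)i|00110⟩ - (1/√2)i|10110⟩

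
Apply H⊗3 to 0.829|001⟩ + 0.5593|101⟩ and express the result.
0.4908|000⟩ - 0.4908|001⟩ + 0.4908|010⟩ - 0.4908|011⟩ + 0.09535|100⟩ - 0.09535|101⟩ + 0.09535|110⟩ - 0.09535|111⟩

H⊗3 gives amp(|y⟩) = (1/2√2) Σ_x (−1)^(x·y) amp(|x⟩), where x·y is the number of positions in which both x and y have a 1.
|000⟩: (0.829 + 0.5593)/(2√2) = 0.4908
|001⟩: (-0.829 - 0.5593)/(2√2) = -0.4908
|010⟩: (0.829 + 0.5593)/(2√2) = 0.4908
|011⟩: (-0.829 - 0.5593)/(2√2) = -0.4908
|100⟩: (0.829 - 0.5593)/(2√2) = 0.09535
|101⟩: (-0.829 + 0.5593)/(2√2) = -0.09535
|110⟩: (0.829 - 0.5593)/(2√2) = 0.09535
|111⟩: (-0.829 + 0.5593)/(2√2) = -0.09535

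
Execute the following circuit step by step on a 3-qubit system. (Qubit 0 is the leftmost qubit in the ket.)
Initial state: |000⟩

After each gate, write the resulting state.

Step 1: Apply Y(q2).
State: i|001⟩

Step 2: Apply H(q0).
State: (1/√2)i|001⟩ + (1/√2)i|101⟩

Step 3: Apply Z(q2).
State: -(1/√2)i|001⟩ - (1/√2)i|101⟩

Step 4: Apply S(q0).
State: -(1/√2)i|001⟩ + 1/√2|101⟩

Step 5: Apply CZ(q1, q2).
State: -(1/√2)i|001⟩ + 1/√2|101⟩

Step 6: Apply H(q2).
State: -(1/2)i|000⟩ + (1/2)i|001⟩ + 1/2|100⟩ - 1/2|101⟩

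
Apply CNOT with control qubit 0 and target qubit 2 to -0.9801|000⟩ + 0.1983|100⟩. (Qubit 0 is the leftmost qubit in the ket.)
-0.9801|000⟩ + 0.1983|101⟩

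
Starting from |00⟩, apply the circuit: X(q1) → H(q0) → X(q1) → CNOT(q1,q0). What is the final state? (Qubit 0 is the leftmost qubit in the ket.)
1/√2|00⟩ + 1/√2|10⟩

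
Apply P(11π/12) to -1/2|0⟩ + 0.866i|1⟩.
-1/2|0⟩ + (-0.2241 - 0.8365i)|1⟩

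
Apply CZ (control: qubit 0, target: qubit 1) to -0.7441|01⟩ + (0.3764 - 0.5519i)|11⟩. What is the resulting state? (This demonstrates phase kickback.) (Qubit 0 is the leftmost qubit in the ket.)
-0.7441|01⟩ + (-0.3764 + 0.5519i)|11⟩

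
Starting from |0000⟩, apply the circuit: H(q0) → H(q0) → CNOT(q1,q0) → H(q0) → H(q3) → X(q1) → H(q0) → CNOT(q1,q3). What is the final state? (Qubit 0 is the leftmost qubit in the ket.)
1/√2|0100⟩ + 1/√2|0101⟩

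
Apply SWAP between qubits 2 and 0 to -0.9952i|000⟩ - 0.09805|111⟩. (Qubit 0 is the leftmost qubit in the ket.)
-0.9952i|000⟩ - 0.09805|111⟩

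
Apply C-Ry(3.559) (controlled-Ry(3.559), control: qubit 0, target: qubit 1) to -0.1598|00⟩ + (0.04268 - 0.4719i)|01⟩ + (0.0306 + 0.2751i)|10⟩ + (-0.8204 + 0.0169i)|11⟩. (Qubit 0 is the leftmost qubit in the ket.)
-0.1598|00⟩ + (0.04268 - 0.4719i)|01⟩ + (0.7963 - 0.07353i)|10⟩ + (0.1999 + 0.2656i)|11⟩

C-Ry(3.559) leaves the control-|0⟩ kets |00⟩, |01⟩ unchanged and applies Ry(3.559) to qubit 1 on the control-|1⟩ pair (|10⟩, |11⟩).
Ry(3.559) = [[cos(θ/2), −sin(θ/2)], [sin(θ/2), cos(θ/2)]]; θ = 3.559, cos(θ/2) ≈ -0.207192, sin(θ/2) ≈ 0.9783.
With a = amp(|10⟩) = (0.0306 + 0.2751i) and b = amp(|11⟩) = (-0.8204 + 0.0169i):
new amp(|10⟩) = (-0.207192)·a + (-0.9783)·b = (0.7963 - 0.07353i)
new amp(|11⟩) = (0.9783)·a + (-0.207192)·b = (0.1999 + 0.2656i)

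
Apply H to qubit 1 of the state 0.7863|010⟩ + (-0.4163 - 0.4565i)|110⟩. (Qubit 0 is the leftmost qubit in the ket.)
0.556|000⟩ - 0.556|010⟩ + (-0.2944 - 0.3228i)|100⟩ + (0.2944 + 0.3228i)|110⟩

H on qubit 1 mixes each pair of kets that differ only in qubit 1: amplitudes (a, b) of (|…0…⟩, |…1…⟩) become ((a + b)/√2, (a − b)/√2). Kets absent from the input have amplitude 0.
(|000⟩, |010⟩): (a, b) = (0, 0.7863) → (0.556, -0.556)
(|100⟩, |110⟩): (a, b) = (0, (-0.4163 - 0.4565i)) → ((-0.2944 - 0.3228i), (0.2944 + 0.3228i))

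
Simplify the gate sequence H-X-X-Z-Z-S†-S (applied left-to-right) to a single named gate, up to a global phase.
H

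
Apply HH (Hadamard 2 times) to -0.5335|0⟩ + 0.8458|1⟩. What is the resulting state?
-0.5335|0⟩ + 0.8458|1⟩

H² = I, so an even number of Hadamards cancels: H^2 = I and the state is unchanged.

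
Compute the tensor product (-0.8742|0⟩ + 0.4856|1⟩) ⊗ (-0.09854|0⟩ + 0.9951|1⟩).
0.08614|00⟩ - 0.8699|01⟩ - 0.04785|10⟩ + 0.4832|11⟩

amp(|b₁b₂…⟩) = product of the factor amplitudes for bits b₁, b₂, …; only kets whose every factor amplitude is nonzero survive.
|00⟩: (-0.8742)(-0.09854) = 0.08614
|01⟩: (-0.8742)(0.9951) = -0.8699
|10⟩: (0.4856)(-0.09854) = -0.04785
|11⟩: (0.4856)(0.9951) = 0.4832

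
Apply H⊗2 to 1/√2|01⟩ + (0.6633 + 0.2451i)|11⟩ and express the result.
(0.6852 + 0.1226i)|00⟩ + (-0.6852 - 0.1226i)|01⟩ + (0.0219 - 0.1226i)|10⟩ + (-0.0219 + 0.1226i)|11⟩

H⊗2 gives amp(|y⟩) = (1/2) Σ_x (−1)^(x·y) amp(|x⟩), where x·y is the number of positions in which both x and y have a 1.
|00⟩: (1/√2 + (0.6633 + 0.2451i))/2 = (0.6852 + 0.1226i)
|01⟩: (-1/√2 - (0.6633 + 0.2451i))/2 = (-0.6852 - 0.1226i)
|10⟩: (1/√2 - (0.6633 + 0.2451i))/2 = (0.0219 - 0.1226i)
|11⟩: (-1/√2 + (0.6633 + 0.2451i))/2 = (-0.0219 + 0.1226i)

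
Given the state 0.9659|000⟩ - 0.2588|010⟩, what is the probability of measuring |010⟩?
0.06698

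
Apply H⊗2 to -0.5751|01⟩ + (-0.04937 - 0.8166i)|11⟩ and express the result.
(-0.3122 - 0.4083i)|00⟩ + (0.3122 + 0.4083i)|01⟩ + (-0.2629 + 0.4083i)|10⟩ + (0.2629 - 0.4083i)|11⟩

H⊗2 gives amp(|y⟩) = (1/2) Σ_x (−1)^(x·y) amp(|x⟩), where x·y is the number of positions in which both x and y have a 1.
|00⟩: (-0.5751 + (-0.04937 - 0.8166i))/2 = (-0.3122 - 0.4083i)
|01⟩: (0.5751 - (-0.04937 - 0.8166i))/2 = (0.3122 + 0.4083i)
|10⟩: (-0.5751 - (-0.04937 - 0.8166i))/2 = (-0.2629 + 0.4083i)
|11⟩: (0.5751 + (-0.04937 - 0.8166i))/2 = (0.2629 - 0.4083i)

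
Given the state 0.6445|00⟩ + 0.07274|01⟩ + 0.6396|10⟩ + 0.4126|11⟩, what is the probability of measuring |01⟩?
0.005291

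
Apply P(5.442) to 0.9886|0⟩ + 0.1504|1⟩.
0.9886|0⟩ + (0.1003 - 0.1121i)|1⟩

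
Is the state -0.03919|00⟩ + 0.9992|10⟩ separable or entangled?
Separable

Writing the state as a|00⟩ + b|01⟩ + c|10⟩ + d|11⟩, it is a product state iff ad − bc = 0.
Here (a, b, c, d) = (-0.03919, 0, 0.9992, 0): ad − bc = (-0.03919)(0) − (0)(0.9992) = 0, so the state is separable.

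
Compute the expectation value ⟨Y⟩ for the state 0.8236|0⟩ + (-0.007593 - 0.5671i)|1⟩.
-0.9341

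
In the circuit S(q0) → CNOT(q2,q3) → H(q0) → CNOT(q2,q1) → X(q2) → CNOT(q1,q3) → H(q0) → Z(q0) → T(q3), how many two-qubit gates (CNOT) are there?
3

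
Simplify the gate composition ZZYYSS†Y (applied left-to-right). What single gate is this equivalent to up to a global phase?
Y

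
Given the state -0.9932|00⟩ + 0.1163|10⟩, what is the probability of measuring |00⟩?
0.9864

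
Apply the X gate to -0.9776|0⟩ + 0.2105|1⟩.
0.2105|0⟩ - 0.9776|1⟩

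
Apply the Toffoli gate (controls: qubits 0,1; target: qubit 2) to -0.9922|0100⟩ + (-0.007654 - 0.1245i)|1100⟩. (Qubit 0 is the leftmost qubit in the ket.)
-0.9922|0100⟩ + (-0.007654 - 0.1245i)|1110⟩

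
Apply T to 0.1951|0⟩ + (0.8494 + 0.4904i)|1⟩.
0.1951|0⟩ + (0.2539 + 0.9474i)|1⟩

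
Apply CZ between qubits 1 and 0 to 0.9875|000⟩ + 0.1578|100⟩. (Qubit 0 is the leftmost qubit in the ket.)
0.9875|000⟩ + 0.1578|100⟩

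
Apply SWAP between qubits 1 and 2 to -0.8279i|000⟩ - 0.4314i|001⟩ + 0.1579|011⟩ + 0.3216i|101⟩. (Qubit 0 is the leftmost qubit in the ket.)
-0.8279i|000⟩ - 0.4314i|010⟩ + 0.1579|011⟩ + 0.3216i|110⟩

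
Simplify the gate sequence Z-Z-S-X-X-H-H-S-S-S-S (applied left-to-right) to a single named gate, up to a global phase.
S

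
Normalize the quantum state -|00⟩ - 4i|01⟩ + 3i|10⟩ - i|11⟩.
-0.1925|00⟩ - 0.7698i|01⟩ + (1/√3)i|10⟩ - 0.1925i|11⟩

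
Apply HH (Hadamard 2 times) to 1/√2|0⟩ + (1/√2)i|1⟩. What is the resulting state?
1/√2|0⟩ + (1/√2)i|1⟩

H² = I, so an even number of Hadamards cancels: H^2 = I and the state is unchanged.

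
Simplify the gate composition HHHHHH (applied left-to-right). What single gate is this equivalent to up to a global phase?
I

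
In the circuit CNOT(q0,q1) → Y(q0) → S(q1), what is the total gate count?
3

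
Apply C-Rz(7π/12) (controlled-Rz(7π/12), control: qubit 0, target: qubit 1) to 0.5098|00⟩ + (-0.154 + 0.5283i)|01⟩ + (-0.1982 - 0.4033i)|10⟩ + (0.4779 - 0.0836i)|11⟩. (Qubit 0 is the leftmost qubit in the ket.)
0.5098|00⟩ + (-0.154 + 0.5283i)|01⟩ + (-0.4406 - 0.08827i)|10⟩ + (0.3573 + 0.3283i)|11⟩

C-Rz(7π/12) leaves the control-|0⟩ kets |00⟩, |01⟩ unchanged and applies Rz(7π/12) to qubit 1 on the control-|1⟩ pair (|10⟩, |11⟩).
Rz(7π/12) = [[e^(−iθ/2), 0], [0, e^(iθ/2)]] with e^(±iθ/2) = cos(θ/2) ± i·sin(θ/2); θ = 7π/12, cos(θ/2) ≈ 0.608761, sin(θ/2) ≈ 0.793353.
With a = amp(|10⟩) = (-0.1982 - 0.4033i) and b = amp(|11⟩) = (0.4779 - 0.0836i):
new amp(|10⟩) = (0.608761 - 0.793353i)·a = (-0.4406 - 0.08827i)
new amp(|11⟩) = (0.608761 + 0.793353i)·b = (0.3573 + 0.3283i)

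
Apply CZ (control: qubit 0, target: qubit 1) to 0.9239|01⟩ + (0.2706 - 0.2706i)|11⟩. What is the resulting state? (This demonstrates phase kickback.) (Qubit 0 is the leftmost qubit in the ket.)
0.9239|01⟩ + (-0.2706 + 0.2706i)|11⟩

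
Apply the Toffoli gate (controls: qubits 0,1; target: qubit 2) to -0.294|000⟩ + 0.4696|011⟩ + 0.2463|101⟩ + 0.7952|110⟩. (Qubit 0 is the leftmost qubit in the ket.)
-0.294|000⟩ + 0.4696|011⟩ + 0.2463|101⟩ + 0.7952|111⟩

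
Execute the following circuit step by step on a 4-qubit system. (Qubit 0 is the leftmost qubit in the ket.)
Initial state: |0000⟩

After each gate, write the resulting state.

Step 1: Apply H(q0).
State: 1/√2|0000⟩ + 1/√2|1000⟩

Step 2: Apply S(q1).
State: 1/√2|0000⟩ + 1/√2|1000⟩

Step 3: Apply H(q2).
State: 1/2|0000⟩ + 1/2|0010⟩ + 1/2|1000⟩ + 1/2|1010⟩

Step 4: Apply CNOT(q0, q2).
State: 1/2|0000⟩ + 1/2|0010⟩ + 1/2|1000⟩ + 1/2|1010⟩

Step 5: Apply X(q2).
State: 1/2|0000⟩ + 1/2|0010⟩ + 1/2|1000⟩ + 1/2|1010⟩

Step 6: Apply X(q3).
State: 1/2|0001⟩ + 1/2|0011⟩ + 1/2|1001⟩ + 1/2|1011⟩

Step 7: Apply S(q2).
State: 1/2|0001⟩ + (1/2)i|0011⟩ + 1/2|1001⟩ + (1/2)i|1011⟩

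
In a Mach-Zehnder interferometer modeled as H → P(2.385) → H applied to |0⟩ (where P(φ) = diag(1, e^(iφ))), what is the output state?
(0.1364 + 0.3432i)|0⟩ + (0.8636 - 0.3432i)|1⟩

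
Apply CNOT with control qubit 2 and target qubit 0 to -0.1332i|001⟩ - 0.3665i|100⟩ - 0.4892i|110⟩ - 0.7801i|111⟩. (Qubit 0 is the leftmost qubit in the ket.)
-0.7801i|011⟩ - 0.3665i|100⟩ - 0.1332i|101⟩ - 0.4892i|110⟩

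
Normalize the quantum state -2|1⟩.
-|1⟩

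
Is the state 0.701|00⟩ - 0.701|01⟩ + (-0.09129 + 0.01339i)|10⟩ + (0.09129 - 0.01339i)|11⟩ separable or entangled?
Separable

Writing the state as a|00⟩ + b|01⟩ + c|10⟩ + d|11⟩, it is a product state iff ad − bc = 0.
Here (a, b, c, d) = (0.701, -0.701, (-0.09129 + 0.01339i), (0.09129 - 0.01339i)): ad − bc = (0.701)(0.09129 - 0.01339i) − (-0.701)(-0.09129 + 0.01339i) = 0, so the state is separable.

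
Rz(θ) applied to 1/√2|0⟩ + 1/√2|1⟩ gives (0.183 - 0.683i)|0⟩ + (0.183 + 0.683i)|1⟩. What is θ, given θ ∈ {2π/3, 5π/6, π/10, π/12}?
5π/6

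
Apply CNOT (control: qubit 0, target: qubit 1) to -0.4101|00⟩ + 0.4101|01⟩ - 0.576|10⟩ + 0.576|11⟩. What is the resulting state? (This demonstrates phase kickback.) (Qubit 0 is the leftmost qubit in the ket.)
-0.4101|00⟩ + 0.4101|01⟩ + 0.576|10⟩ - 0.576|11⟩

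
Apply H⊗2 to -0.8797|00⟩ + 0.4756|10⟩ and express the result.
-0.2021|00⟩ - 0.2021|01⟩ - 0.6777|10⟩ - 0.6777|11⟩

H⊗2 gives amp(|y⟩) = (1/2) Σ_x (−1)^(x·y) amp(|x⟩), where x·y is the number of positions in which both x and y have a 1.
|00⟩: (-0.8797 + 0.4756)/2 = -0.2021
|01⟩: (-0.8797 + 0.4756)/2 = -0.2021
|10⟩: (-0.8797 - 0.4756)/2 = -0.6777
|11⟩: (-0.8797 - 0.4756)/2 = -0.6777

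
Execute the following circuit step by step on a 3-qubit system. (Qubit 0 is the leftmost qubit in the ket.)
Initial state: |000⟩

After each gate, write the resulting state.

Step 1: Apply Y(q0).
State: i|100⟩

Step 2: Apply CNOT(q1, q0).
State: i|100⟩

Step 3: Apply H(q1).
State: (1/√2)i|100⟩ + (1/√2)i|110⟩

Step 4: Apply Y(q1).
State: 1/√2|100⟩ - 1/√2|110⟩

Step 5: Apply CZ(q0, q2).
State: 1/√2|100⟩ - 1/√2|110⟩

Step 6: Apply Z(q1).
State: 1/√2|100⟩ + 1/√2|110⟩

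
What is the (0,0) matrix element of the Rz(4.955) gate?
(-0.7875 - 0.6163i)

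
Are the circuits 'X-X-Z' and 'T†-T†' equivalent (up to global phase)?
No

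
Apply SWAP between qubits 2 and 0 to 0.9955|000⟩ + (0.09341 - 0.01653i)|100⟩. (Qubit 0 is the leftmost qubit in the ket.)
0.9955|000⟩ + (0.09341 - 0.01653i)|001⟩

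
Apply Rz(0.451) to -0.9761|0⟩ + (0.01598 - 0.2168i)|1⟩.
(-0.9514 + 0.2182i)|0⟩ + (0.06405 - 0.2077i)|1⟩

Rz(0.451) = [[e^(−iθ/2), 0], [0, e^(iθ/2)]] with e^(±iθ/2) = cos(θ/2) ± i·sin(θ/2); θ = 0.451, cos(θ/2) ≈ 0.974682, sin(θ/2) ≈ 0.223594.
With a = amp(|0⟩) = -0.9761 and b = amp(|1⟩) = (0.01598 - 0.2168i):
new amp(|0⟩) = (0.974682 - 0.223594i)·a = (-0.9514 + 0.2182i)
new amp(|1⟩) = (0.974682 + 0.223594i)·b = (0.06405 - 0.2077i)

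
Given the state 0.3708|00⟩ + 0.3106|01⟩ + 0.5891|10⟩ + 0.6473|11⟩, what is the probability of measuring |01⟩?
0.09647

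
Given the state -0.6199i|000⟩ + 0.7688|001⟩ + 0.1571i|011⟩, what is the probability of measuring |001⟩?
0.5911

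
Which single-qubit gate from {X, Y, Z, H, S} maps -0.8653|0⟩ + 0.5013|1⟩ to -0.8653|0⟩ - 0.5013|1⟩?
Z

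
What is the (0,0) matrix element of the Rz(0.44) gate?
(0.9759 - 0.2182i)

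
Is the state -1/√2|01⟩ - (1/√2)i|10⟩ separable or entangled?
Entangled

Writing the state as a|00⟩ + b|01⟩ + c|10⟩ + d|11⟩, it is a product state iff ad − bc = 0.
Here (a, b, c, d) = (0, -1/√2, -(1/√2)i, 0): ad − bc = (0)(0) − (-1/√2)(-(1/√2)i) = -(1/2)i ≠ 0, so the state is entangled.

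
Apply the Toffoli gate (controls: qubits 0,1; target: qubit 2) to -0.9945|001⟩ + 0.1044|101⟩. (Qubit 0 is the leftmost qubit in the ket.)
-0.9945|001⟩ + 0.1044|101⟩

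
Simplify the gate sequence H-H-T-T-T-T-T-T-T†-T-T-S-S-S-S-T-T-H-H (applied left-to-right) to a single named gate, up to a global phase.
T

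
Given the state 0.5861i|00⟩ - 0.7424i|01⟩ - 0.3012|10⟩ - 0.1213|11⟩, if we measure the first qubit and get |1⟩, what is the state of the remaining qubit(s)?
-0.9276|0⟩ - 0.3736|1⟩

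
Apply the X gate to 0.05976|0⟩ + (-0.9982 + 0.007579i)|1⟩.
(-0.9982 + 0.007579i)|0⟩ + 0.05976|1⟩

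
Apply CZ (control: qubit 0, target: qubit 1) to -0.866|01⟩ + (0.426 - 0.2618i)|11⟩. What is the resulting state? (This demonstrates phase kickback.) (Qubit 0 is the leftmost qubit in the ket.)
-0.866|01⟩ + (-0.426 + 0.2618i)|11⟩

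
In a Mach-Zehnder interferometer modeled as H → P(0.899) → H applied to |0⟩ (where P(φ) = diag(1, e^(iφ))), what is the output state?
(0.8112 + 0.3914i)|0⟩ + (0.1888 - 0.3914i)|1⟩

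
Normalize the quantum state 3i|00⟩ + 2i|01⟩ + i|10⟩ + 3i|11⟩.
0.6255i|00⟩ + 0.417i|01⟩ + 0.2085i|10⟩ + 0.6255i|11⟩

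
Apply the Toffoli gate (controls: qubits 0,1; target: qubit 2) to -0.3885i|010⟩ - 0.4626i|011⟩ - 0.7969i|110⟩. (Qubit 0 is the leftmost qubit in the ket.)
-0.3885i|010⟩ - 0.4626i|011⟩ - 0.7969i|111⟩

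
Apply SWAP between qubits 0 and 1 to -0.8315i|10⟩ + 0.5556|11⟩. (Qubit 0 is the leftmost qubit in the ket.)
-0.8315i|01⟩ + 0.5556|11⟩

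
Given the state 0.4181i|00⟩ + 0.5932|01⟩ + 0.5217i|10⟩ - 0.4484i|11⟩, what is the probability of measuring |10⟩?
0.2722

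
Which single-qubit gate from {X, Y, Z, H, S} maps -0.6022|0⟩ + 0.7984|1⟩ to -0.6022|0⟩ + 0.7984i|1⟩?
S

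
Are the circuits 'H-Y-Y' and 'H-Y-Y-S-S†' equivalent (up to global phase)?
Yes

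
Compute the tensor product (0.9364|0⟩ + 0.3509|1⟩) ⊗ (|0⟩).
0.9364|00⟩ + 0.3509|10⟩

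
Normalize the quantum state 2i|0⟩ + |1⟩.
0.8944i|0⟩ + 1/√5|1⟩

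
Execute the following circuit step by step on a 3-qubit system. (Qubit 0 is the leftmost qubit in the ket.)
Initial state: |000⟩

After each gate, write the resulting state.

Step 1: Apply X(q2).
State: |001⟩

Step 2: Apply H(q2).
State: 1/√2|000⟩ - 1/√2|001⟩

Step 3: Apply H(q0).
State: 1/2|000⟩ - 1/2|001⟩ + 1/2|100⟩ - 1/2|101⟩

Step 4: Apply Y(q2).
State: (1/2)i|000⟩ + (1/2)i|001⟩ + (1/2)i|100⟩ + (1/2)i|101⟩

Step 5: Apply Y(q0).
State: 1/2|000⟩ + 1/2|001⟩ - 1/2|100⟩ - 1/2|101⟩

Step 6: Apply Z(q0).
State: 1/2|000⟩ + 1/2|001⟩ + 1/2|100⟩ + 1/2|101⟩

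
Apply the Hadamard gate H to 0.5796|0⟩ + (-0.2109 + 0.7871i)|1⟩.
(0.2607 + 0.5566i)|0⟩ + (0.559 - 0.5566i)|1⟩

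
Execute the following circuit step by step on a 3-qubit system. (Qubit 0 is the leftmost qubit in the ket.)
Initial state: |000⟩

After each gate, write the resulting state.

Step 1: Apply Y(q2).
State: i|001⟩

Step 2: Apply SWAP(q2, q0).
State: i|100⟩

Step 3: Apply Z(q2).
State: i|100⟩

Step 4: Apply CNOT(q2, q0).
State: i|100⟩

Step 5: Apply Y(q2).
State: -|101⟩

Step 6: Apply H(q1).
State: -1/√2|101⟩ - 1/√2|111⟩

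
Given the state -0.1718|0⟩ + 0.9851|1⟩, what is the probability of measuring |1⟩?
0.9704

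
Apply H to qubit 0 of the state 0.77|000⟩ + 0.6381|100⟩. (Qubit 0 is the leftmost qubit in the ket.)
0.9957|000⟩ + 0.09327|100⟩

H on qubit 0 mixes each pair of kets that differ only in qubit 0: amplitudes (a, b) of (|…0…⟩, |…1…⟩) become ((a + b)/√2, (a − b)/√2). Kets absent from the input have amplitude 0.
(|000⟩, |100⟩): (a, b) = (0.77, 0.6381) → (0.9957, 0.09327)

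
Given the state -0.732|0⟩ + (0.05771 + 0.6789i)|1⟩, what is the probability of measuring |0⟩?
0.5358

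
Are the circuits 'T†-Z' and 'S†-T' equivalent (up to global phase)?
No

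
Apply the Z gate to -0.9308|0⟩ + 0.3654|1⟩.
-0.9308|0⟩ - 0.3654|1⟩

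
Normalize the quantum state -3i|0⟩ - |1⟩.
-0.9487i|0⟩ - 0.3162|1⟩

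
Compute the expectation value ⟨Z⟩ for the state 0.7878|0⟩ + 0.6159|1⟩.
0.2413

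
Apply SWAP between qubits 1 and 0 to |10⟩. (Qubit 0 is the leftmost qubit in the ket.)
|01⟩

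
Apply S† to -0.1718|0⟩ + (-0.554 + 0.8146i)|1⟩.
-0.1718|0⟩ + (0.8146 + 0.554i)|1⟩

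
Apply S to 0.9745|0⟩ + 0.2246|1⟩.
0.9745|0⟩ + 0.2246i|1⟩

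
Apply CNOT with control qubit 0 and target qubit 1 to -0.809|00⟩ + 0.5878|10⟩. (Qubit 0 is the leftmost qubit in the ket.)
-0.809|00⟩ + 0.5878|11⟩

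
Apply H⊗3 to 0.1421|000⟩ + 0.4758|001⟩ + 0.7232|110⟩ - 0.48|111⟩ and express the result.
0.3044|000⟩ + 0.3074|001⟩ + 0.1325|010⟩ - 0.5434|011⟩ + 0.1325|100⟩ - 0.5434|101⟩ + 0.3044|110⟩ + 0.3074|111⟩

H⊗3 gives amp(|y⟩) = (1/2√2) Σ_x (−1)^(x·y) amp(|x⟩), where x·y is the number of positions in which both x and y have a 1.
|000⟩: (0.1421 + 0.4758 + 0.7232 - 0.48)/(2√2) = 0.3044
|001⟩: (0.1421 - 0.4758 + 0.7232 + 0.48)/(2√2) = 0.3074
|010⟩: (0.1421 + 0.4758 - 0.7232 + 0.48)/(2√2) = 0.1325
|011⟩: (0.1421 - 0.4758 - 0.7232 - 0.48)/(2√2) = -0.5434
|100⟩: (0.1421 + 0.4758 - 0.7232 + 0.48)/(2√2) = 0.1325
|101⟩: (0.1421 - 0.4758 - 0.7232 - 0.48)/(2√2) = -0.5434
|110⟩: (0.1421 + 0.4758 + 0.7232 - 0.48)/(2√2) = 0.3044
|111⟩: (0.1421 - 0.4758 + 0.7232 + 0.48)/(2√2) = 0.3074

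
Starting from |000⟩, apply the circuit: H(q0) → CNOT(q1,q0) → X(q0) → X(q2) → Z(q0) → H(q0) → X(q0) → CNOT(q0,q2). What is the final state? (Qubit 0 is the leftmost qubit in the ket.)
|001⟩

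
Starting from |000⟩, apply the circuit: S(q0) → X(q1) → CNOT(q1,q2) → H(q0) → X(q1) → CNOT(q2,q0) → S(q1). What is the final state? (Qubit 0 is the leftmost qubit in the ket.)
1/√2|001⟩ + 1/√2|101⟩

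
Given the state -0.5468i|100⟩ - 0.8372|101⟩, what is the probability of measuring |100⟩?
0.299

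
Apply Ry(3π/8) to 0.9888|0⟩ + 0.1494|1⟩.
0.7392|0⟩ + 0.6736|1⟩

Ry(3π/8) = [[cos(θ/2), −sin(θ/2)], [sin(θ/2), cos(θ/2)]]; θ = 3π/8, cos(θ/2) ≈ 0.83147, sin(θ/2) ≈ 0.55557.
With a = amp(|0⟩) = 0.9888 and b = amp(|1⟩) = 0.1494:
new amp(|0⟩) = (0.83147)·a + (-0.55557)·b = 0.7392
new amp(|1⟩) = (0.55557)·a + (0.83147)·b = 0.6736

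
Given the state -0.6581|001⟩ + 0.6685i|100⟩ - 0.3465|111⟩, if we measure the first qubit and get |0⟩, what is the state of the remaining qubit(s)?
-|01⟩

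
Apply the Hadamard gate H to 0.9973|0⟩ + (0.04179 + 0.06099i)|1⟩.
(0.7347 + 0.04313i)|0⟩ + (0.6756 - 0.04313i)|1⟩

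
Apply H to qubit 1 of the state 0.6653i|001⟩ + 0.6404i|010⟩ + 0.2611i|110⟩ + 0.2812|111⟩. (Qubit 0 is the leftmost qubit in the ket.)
0.4528i|000⟩ + 0.4704i|001⟩ - 0.4528i|010⟩ + 0.4704i|011⟩ + 0.1846i|100⟩ + 0.1988|101⟩ - 0.1846i|110⟩ - 0.1988|111⟩

H on qubit 1 mixes each pair of kets that differ only in qubit 1: amplitudes (a, b) of (|…0…⟩, |…1…⟩) become ((a + b)/√2, (a − b)/√2). Kets absent from the input have amplitude 0.
(|000⟩, |010⟩): (a, b) = (0, 0.6404i) → (0.4528i, -0.4528i)
(|001⟩, |011⟩): (a, b) = (0.6653i, 0) → (0.4704i, 0.4704i)
(|100⟩, |110⟩): (a, b) = (0, 0.2611i) → (0.1846i, -0.1846i)
(|101⟩, |111⟩): (a, b) = (0, 0.2812) → (0.1988, -0.1988)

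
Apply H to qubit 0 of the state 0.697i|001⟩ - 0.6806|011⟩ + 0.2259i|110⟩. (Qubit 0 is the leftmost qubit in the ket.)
0.4929i|001⟩ + 0.1597i|010⟩ - 0.4813|011⟩ + 0.4929i|101⟩ - 0.1597i|110⟩ - 0.4813|111⟩

H on qubit 0 mixes each pair of kets that differ only in qubit 0: amplitudes (a, b) of (|…0…⟩, |…1…⟩) become ((a + b)/√2, (a − b)/√2). Kets absent from the input have amplitude 0.
(|001⟩, |101⟩): (a, b) = (0.697i, 0) → (0.4929i, 0.4929i)
(|010⟩, |110⟩): (a, b) = (0, 0.2259i) → (0.1597i, -0.1597i)
(|011⟩, |111⟩): (a, b) = (-0.6806, 0) → (-0.4813, -0.4813)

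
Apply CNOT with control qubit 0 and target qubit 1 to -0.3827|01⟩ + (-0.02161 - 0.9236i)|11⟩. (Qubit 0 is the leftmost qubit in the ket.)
-0.3827|01⟩ + (-0.02161 - 0.9236i)|10⟩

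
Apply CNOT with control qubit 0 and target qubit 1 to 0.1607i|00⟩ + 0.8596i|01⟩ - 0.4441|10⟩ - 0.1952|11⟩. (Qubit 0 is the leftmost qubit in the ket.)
0.1607i|00⟩ + 0.8596i|01⟩ - 0.1952|10⟩ - 0.4441|11⟩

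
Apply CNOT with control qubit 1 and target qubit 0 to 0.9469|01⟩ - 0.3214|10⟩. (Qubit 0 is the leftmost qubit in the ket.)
-0.3214|10⟩ + 0.9469|11⟩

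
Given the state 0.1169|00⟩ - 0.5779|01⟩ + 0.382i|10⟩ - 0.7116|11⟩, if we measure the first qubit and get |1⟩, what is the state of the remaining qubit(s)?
0.473i|0⟩ - 0.8811|1⟩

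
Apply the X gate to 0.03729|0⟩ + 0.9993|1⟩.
0.9993|0⟩ + 0.03729|1⟩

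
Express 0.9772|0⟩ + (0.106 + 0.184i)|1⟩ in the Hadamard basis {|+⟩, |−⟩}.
(0.7659 + 0.1301i)|+⟩ + (0.616 - 0.1301i)|−⟩

With |ψ⟩ = α|0⟩ + β|1⟩, the Hadamard-basis coefficients are ⟨+|ψ⟩ = (α + β)/√2 and ⟨−|ψ⟩ = (α − β)/√2.
Here α = 0.9772, β = (0.106 + 0.184i): (α + β)/√2 = (0.7659 + 0.1301i), (α − β)/√2 = (0.616 - 0.1301i).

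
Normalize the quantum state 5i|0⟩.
i|0⟩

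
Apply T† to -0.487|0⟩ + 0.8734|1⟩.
-0.487|0⟩ + (0.6176 - 0.6176i)|1⟩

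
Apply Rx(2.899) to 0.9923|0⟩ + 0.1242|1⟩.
(0.1201 - 0.1233i)|0⟩ + (0.01503 - 0.985i)|1⟩

Rx(2.899) = [[cos(θ/2), −i·sin(θ/2)], [−i·sin(θ/2), cos(θ/2)]]; θ = 2.899, cos(θ/2) ≈ 0.120999, sin(θ/2) ≈ 0.992653.
With a = amp(|0⟩) = 0.9923 and b = amp(|1⟩) = 0.1242:
new amp(|0⟩) = (0.120999)·a + (-0.992653i)·b = (0.1201 - 0.1233i)
new amp(|1⟩) = (-0.992653i)·a + (0.120999)·b = (0.01503 - 0.985i)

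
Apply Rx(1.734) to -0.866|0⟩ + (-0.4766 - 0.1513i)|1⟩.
(-0.6758 + 0.3634i)|0⟩ + (-0.3084 + 0.5623i)|1⟩

Rx(1.734) = [[cos(θ/2), −i·sin(θ/2)], [−i·sin(θ/2), cos(θ/2)]]; θ = 1.734, cos(θ/2) ≈ 0.647117, sin(θ/2) ≈ 0.762391.
With a = amp(|0⟩) = -0.866 and b = amp(|1⟩) = (-0.4766 - 0.1513i):
new amp(|0⟩) = (0.647117)·a + (-0.762391i)·b = (-0.6758 + 0.3634i)
new amp(|1⟩) = (-0.762391i)·a + (0.647117)·b = (-0.3084 + 0.5623i)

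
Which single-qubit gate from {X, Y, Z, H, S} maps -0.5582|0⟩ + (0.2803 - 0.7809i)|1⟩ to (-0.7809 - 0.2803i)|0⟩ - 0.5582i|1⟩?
Y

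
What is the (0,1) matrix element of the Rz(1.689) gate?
0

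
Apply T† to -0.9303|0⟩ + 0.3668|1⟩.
-0.9303|0⟩ + (0.2594 - 0.2594i)|1⟩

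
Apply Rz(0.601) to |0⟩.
(0.9552 - 0.296i)|0⟩

Rz(0.601) = [[e^(−iθ/2), 0], [0, e^(iθ/2)]] with e^(±iθ/2) = cos(θ/2) ± i·sin(θ/2); θ = 0.601, cos(θ/2) ≈ 0.955189, sin(θ/2) ≈ 0.295998.
With a = amp(|0⟩) = 1 and b = amp(|1⟩) = 0:
new amp(|0⟩) = (0.955189 - 0.295998i)·a = (0.9552 - 0.296i)
new amp(|1⟩) = (0.955189 + 0.295998i)·b = 0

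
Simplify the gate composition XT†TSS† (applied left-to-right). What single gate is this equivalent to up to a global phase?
X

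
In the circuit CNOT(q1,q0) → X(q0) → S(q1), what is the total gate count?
3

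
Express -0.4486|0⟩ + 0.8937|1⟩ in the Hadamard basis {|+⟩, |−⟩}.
0.3147|+⟩ - 0.9491|−⟩

With |ψ⟩ = α|0⟩ + β|1⟩, the Hadamard-basis coefficients are ⟨+|ψ⟩ = (α + β)/√2 and ⟨−|ψ⟩ = (α − β)/√2.
Here α = -0.4486, β = 0.8937: (α + β)/√2 = 0.3147, (α − β)/√2 = -0.9491.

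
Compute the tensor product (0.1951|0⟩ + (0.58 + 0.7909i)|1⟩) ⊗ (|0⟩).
0.1951|00⟩ + (0.58 + 0.7909i)|10⟩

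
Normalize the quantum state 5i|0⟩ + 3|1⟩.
0.8575i|0⟩ + 0.5145|1⟩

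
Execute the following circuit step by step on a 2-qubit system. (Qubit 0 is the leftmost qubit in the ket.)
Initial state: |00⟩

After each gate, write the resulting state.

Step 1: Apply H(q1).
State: 1/√2|00⟩ + 1/√2|01⟩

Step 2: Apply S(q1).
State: 1/√2|00⟩ + (1/√2)i|01⟩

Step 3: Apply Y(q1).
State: 1/√2|00⟩ + (1/√2)i|01⟩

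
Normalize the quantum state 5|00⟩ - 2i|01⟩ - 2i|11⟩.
0.8704|00⟩ - 0.3482i|01⟩ - 0.3482i|11⟩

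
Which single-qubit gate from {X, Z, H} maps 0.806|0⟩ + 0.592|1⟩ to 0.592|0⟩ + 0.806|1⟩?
X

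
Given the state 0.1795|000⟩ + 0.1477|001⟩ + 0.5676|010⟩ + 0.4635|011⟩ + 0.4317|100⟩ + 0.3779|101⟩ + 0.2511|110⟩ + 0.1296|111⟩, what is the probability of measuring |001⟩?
0.02182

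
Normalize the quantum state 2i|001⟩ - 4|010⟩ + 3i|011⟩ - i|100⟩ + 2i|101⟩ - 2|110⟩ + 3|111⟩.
0.2917i|001⟩ - 0.5835|010⟩ + 0.4376i|011⟩ - 0.1459i|100⟩ + 0.2917i|101⟩ - 0.2917|110⟩ + 0.4376|111⟩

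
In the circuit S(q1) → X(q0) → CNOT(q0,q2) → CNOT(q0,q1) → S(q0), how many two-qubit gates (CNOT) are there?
2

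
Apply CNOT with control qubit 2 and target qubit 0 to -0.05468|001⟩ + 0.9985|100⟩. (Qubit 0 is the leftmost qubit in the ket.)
0.9985|100⟩ - 0.05468|101⟩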